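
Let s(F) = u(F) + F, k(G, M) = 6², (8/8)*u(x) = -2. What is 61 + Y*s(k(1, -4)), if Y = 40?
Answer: 1421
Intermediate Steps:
u(x) = -2
k(G, M) = 36
s(F) = -2 + F
61 + Y*s(k(1, -4)) = 61 + 40*(-2 + 36) = 61 + 40*34 = 61 + 1360 = 1421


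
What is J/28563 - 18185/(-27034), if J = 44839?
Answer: 1731595681/772172142 ≈ 2.2425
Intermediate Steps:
J/28563 - 18185/(-27034) = 44839/28563 - 18185/(-27034) = 44839*(1/28563) - 18185*(-1/27034) = 44839/28563 + 18185/27034 = 1731595681/772172142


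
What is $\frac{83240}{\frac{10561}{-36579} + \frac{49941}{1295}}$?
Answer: $\frac{492882821025}{226639418} \approx 2174.7$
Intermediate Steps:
$\frac{83240}{\frac{10561}{-36579} + \frac{49941}{1295}} = \frac{83240}{10561 \left(- \frac{1}{36579}\right) + 49941 \cdot \frac{1}{1295}} = \frac{83240}{- \frac{10561}{36579} + \frac{49941}{1295}} = \frac{83240}{\frac{1813115344}{47369805}} = 83240 \cdot \frac{47369805}{1813115344} = \frac{492882821025}{226639418}$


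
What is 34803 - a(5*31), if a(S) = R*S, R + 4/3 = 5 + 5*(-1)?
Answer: 105029/3 ≈ 35010.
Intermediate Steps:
R = -4/3 (R = -4/3 + (5 + 5*(-1)) = -4/3 + (5 - 5) = -4/3 + 0 = -4/3 ≈ -1.3333)
a(S) = -4*S/3
34803 - a(5*31) = 34803 - (-4)*5*31/3 = 34803 - (-4)*155/3 = 34803 - 1*(-620/3) = 34803 + 620/3 = 105029/3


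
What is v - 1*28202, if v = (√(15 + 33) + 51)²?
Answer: -25553 + 408*√3 ≈ -24846.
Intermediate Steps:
v = (51 + 4*√3)² (v = (√48 + 51)² = (4*√3 + 51)² = (51 + 4*√3)² ≈ 3355.7)
v - 1*28202 = (2649 + 408*√3) - 1*28202 = (2649 + 408*√3) - 28202 = -25553 + 408*√3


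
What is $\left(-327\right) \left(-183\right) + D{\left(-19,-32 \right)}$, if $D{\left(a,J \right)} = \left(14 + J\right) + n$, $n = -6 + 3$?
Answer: $59820$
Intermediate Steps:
$n = -3$
$D{\left(a,J \right)} = 11 + J$ ($D{\left(a,J \right)} = \left(14 + J\right) - 3 = 11 + J$)
$\left(-327\right) \left(-183\right) + D{\left(-19,-32 \right)} = \left(-327\right) \left(-183\right) + \left(11 - 32\right) = 59841 - 21 = 59820$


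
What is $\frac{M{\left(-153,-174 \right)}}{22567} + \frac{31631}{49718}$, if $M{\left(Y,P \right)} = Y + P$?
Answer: $\frac{697558991}{1121986106} \approx 0.62172$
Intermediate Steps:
$M{\left(Y,P \right)} = P + Y$
$\frac{M{\left(-153,-174 \right)}}{22567} + \frac{31631}{49718} = \frac{-174 - 153}{22567} + \frac{31631}{49718} = \left(-327\right) \frac{1}{22567} + 31631 \cdot \frac{1}{49718} = - \frac{327}{22567} + \frac{31631}{49718} = \frac{697558991}{1121986106}$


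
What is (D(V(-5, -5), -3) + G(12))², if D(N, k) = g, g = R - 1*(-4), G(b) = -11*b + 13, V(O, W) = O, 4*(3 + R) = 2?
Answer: 55225/4 ≈ 13806.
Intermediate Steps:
R = -5/2 (R = -3 + (¼)*2 = -3 + ½ = -5/2 ≈ -2.5000)
G(b) = 13 - 11*b
g = 3/2 (g = -5/2 - 1*(-4) = -5/2 + 4 = 3/2 ≈ 1.5000)
D(N, k) = 3/2
(D(V(-5, -5), -3) + G(12))² = (3/2 + (13 - 11*12))² = (3/2 + (13 - 132))² = (3/2 - 119)² = (-235/2)² = 55225/4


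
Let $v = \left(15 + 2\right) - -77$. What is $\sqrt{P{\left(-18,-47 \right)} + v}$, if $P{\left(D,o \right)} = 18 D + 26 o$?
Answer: $22 i \sqrt{3} \approx 38.105 i$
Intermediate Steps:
$v = 94$ ($v = 17 + 77 = 94$)
$\sqrt{P{\left(-18,-47 \right)} + v} = \sqrt{\left(18 \left(-18\right) + 26 \left(-47\right)\right) + 94} = \sqrt{\left(-324 - 1222\right) + 94} = \sqrt{-1546 + 94} = \sqrt{-1452} = 22 i \sqrt{3}$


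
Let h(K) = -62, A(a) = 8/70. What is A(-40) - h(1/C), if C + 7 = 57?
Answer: 2174/35 ≈ 62.114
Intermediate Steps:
A(a) = 4/35 (A(a) = 8*(1/70) = 4/35)
C = 50 (C = -7 + 57 = 50)
A(-40) - h(1/C) = 4/35 - 1*(-62) = 4/35 + 62 = 2174/35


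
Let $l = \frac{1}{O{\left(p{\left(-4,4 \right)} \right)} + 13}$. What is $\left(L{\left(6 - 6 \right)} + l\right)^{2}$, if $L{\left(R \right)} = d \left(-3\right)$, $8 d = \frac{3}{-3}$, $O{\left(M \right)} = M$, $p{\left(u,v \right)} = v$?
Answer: $\frac{3481}{18496} \approx 0.1882$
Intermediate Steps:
$d = - \frac{1}{8}$ ($d = \frac{3 \frac{1}{-3}}{8} = \frac{3 \left(- \frac{1}{3}\right)}{8} = \frac{1}{8} \left(-1\right) = - \frac{1}{8} \approx -0.125$)
$L{\left(R \right)} = \frac{3}{8}$ ($L{\left(R \right)} = \left(- \frac{1}{8}\right) \left(-3\right) = \frac{3}{8}$)
$l = \frac{1}{17}$ ($l = \frac{1}{4 + 13} = \frac{1}{17} \approx 0.058824$)
$\left(L{\left(6 - 6 \right)} + l\right)^{2} = \left(\frac{3}{8} + \frac{1}{17}\right)^{2} = \left(\frac{59}{136}\right)^{2} = \frac{3481}{18496}$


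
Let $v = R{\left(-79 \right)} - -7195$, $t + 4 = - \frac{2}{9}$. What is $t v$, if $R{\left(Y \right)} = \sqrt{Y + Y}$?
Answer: $- \frac{273410}{9} - \frac{38 i \sqrt{158}}{9} \approx -30379.0 - 53.073 i$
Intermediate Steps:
$t = - \frac{38}{9}$ ($t = -4 - \frac{2}{9} = - \frac{38}{9} \approx -4.2222$)
$R{\left(Y \right)} = \sqrt{2} \sqrt{Y}$ ($R{\left(Y \right)} = \sqrt{2 Y} = \sqrt{2} \sqrt{Y}$)
$v = 7195 + i \sqrt{158}$ ($v = \sqrt{2} \sqrt{-79} - -7195 = \sqrt{2} i \sqrt{79} + 7195 = i \sqrt{158} + 7195 = 7195 + i \sqrt{158} \approx 7195.0 + 12.57 i$)
$t v = - \frac{38 \left(7195 + i \sqrt{158}\right)}{9} = - \frac{273410}{9} - \frac{38 i \sqrt{158}}{9}$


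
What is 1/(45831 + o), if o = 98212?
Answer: 1/144043 ≈ 6.9424e-6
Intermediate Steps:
1/(45831 + o) = 1/(45831 + 98212) = 1/144043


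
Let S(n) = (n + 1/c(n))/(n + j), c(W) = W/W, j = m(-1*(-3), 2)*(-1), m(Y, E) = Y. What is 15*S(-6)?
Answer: 25/3 ≈ 8.3333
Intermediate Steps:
j = -3 (j = -1*(-3)*(-1) = 3*(-1) = -3)
c(W) = 1
S(n) = (1 + n)/(-3 + n) (S(n) = (n + 1/1)/(n - 3) = (n + 1)/(-3 + n) = (1 + n)/(-3 + n))
15*S(-6) = 15*((1 - 6)/(-3 - 6)) = 15*(-5/(-9)) = 15*(-1/9*(-5)) = 15*(5/9) = 25/3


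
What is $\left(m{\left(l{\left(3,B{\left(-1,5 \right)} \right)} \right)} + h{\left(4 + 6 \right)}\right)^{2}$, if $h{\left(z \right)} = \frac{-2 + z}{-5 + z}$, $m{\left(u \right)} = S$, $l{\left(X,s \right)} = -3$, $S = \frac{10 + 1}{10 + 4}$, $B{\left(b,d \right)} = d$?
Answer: $\frac{27889}{4900} \approx 5.6916$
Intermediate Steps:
$S = \frac{11}{14} \approx 0.78571$
$m{\left(u \right)} = \frac{11}{14}$
$h{\left(z \right)} = \frac{-2 + z}{-5 + z}$
$\left(m{\left(l{\left(3,B{\left(-1,5 \right)} \right)} \right)} + h{\left(4 + 6 \right)}\right)^{2} = \left(\frac{11}{14} + \frac{-2 + \left(4 + 6\right)}{-5 + \left(4 + 6\right)}\right)^{2} = \left(\frac{11}{14} + \frac{-2 + 10}{-5 + 10}\right)^{2} = \left(\frac{11}{14} + \frac{1}{5} \cdot 8\right)^{2} = \left(\frac{11}{14} + \frac{8}{5}\right)^{2} = \left(\frac{167}{70}\right)^{2} = \frac{27889}{4900}$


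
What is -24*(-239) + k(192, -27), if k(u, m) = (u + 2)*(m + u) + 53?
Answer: 37799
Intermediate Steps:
k(u, m) = 53 + (2 + u)*(m + u) (k(u, m) = (2 + u)*(m + u) + 53 = 53 + (2 + u)*(m + u))
-24*(-239) + k(192, -27) = -24*(-239) + (53 + 192² + 2*(-27) + 2*192 - 27*192) = 5736 + (53 + 36864 - 54 + 384 - 5184) = 5736 + 32063 = 37799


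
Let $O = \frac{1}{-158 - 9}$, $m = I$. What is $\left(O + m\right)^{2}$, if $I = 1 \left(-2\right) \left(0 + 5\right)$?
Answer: $\frac{2792241}{27889} \approx 100.12$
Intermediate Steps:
$I = -10$ ($I = \left(-2\right) 5 = -10$)
$m = -10$
$O = - \frac{1}{167}$ ($O = \frac{1}{-167} = - \frac{1}{167} \approx -0.005988$)
$\left(O + m\right)^{2} = \left(- \frac{1}{167} - 10\right)^{2} = \left(- \frac{1671}{167}\right)^{2} = \frac{2792241}{27889}$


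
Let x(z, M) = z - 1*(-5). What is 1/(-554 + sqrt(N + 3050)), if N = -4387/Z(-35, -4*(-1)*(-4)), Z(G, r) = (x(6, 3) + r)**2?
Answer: -13850/7601037 - 5*sqrt(71863)/7601037 ≈ -0.0019985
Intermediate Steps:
x(z, M) = 5 + z (x(z, M) = z + 5 = 5 + z)
Z(G, r) = (11 + r)**2 (Z(G, r) = ((5 + 6) + r)**2 = (11 + r)**2)
N = -4387/25 (N = -4387/(11 - 4*(-1)*(-4))**2 = -4387/(11 + 4*(-4))**2 = -4387/(11 - 16)**2 = -4387/((-5)**2) = -4387/25 ≈ -175.48)
1/(-554 + sqrt(N + 3050)) = 1/(-554 + sqrt(-4387/25 + 3050)) = 1/(-554 + sqrt(71863/25)) = 1/(-554 + sqrt(71863)/5)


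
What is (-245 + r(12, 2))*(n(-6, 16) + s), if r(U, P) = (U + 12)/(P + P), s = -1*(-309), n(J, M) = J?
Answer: -72417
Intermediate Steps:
s = 309
r(U, P) = (12 + U)/(2*P) (r(U, P) = (12 + U)/((2*P)) = (12 + U)*(1/(2*P)) = (12 + U)/(2*P))
(-245 + r(12, 2))*(n(-6, 16) + s) = (-245 + (½)*(12 + 12)/2)*(-6 + 309) = (-245 + (½)*(½)*24)*303 = (-245 + 6)*303 = -239*303 = -72417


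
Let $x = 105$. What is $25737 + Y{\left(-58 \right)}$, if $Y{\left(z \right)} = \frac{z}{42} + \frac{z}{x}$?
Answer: $\frac{386026}{15} \approx 25735.0$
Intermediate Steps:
$Y{\left(z \right)} = \frac{z}{30}$ ($Y{\left(z \right)} = \frac{z}{42} + \frac{z}{105} = \frac{z}{30}$)
$25737 + Y{\left(-58 \right)} = 25737 + \frac{1}{30} \left(-58\right) = 25737 - \frac{29}{15} = \frac{386026}{15}$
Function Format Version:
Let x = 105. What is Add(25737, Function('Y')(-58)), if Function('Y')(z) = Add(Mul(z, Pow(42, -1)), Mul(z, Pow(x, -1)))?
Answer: Rational(386026, 15) ≈ 25735.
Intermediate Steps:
Function('Y')(z) = Mul(Rational(1, 30), z) (Function('Y')(z) = Add(Mul(z, Pow(42, -1)), Mul(z, Pow(105, -1))) = Add(Mul(z, Rational(1, 42)), Mul(z, Rational(1, 105))) = Add(Mul(Rational(1, 42), z), Mul(Rational(1, 105), z)) = Mul(Rational(1, 30), z))
Add(25737, Function('Y')(-58)) = Add(25737, Mul(Rational(1, 30), -58)) = Add(25737, Rational(-29, 15)) = Rational(386026, 15)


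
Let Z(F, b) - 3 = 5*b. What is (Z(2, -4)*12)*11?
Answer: -2244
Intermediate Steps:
Z(F, b) = 3 + 5*b
(Z(2, -4)*12)*11 = ((3 + 5*(-4))*12)*11 = ((3 - 20)*12)*11 = -17*12*11 = -204*11 = -2244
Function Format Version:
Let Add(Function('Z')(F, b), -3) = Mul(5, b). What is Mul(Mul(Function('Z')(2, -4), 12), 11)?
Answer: -2244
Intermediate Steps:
Function('Z')(F, b) = Add(3, Mul(5, b))
Mul(Mul(Function('Z')(2, -4), 12), 11) = Mul(Mul(Add(3, Mul(5, -4)), 12), 11) = Mul(Mul(Add(3, -20), 12), 11) = Mul(Mul(-17, 12), 11) = Mul(-204, 11) = -2244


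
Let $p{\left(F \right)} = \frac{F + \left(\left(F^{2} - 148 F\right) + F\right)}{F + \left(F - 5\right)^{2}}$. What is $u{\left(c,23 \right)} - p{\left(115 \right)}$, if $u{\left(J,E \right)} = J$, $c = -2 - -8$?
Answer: $\frac{15371}{2443} \approx 6.2919$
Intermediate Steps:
$c = 6$ ($c = -2 + 8 = 6$)
$p{\left(F \right)} = \frac{F^{2} - 146 F}{F + \left(-5 + F\right)^{2}}$ ($p{\left(F \right)} = \frac{F + \left(F^{2} - 147 F\right)}{F + \left(-5 + F\right)^{2}} = \frac{F^{2} - 146 F}{F + \left(-5 + F\right)^{2}}$)
$u{\left(c,23 \right)} - p{\left(115 \right)} = 6 - \frac{115 \left(-146 + 115\right)}{115 + \left(-5 + 115\right)^{2}} = 6 - 115 \frac{1}{115 + 110^{2}} \left(-31\right) = 6 - 115 \frac{1}{115 + 12100} \left(-31\right) = 6 - 115 \cdot \frac{1}{12215} \left(-31\right) = 6 - - \frac{713}{2443} = 6 + \frac{713}{2443} = \frac{15371}{2443}$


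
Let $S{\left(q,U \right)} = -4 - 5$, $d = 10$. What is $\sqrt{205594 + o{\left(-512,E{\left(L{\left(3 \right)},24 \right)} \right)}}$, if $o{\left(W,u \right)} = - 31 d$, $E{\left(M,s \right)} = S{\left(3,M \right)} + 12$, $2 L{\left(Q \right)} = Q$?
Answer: $2 \sqrt{51321} \approx 453.08$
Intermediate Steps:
$S{\left(q,U \right)} = -9$
$L{\left(Q \right)} = \frac{Q}{2}$
$E{\left(M,s \right)} = 3$ ($E{\left(M,s \right)} = -9 + 12 = 3$)
$o{\left(W,u \right)} = -310$ ($o{\left(W,u \right)} = \left(-31\right) 10 = -310$)
$\sqrt{205594 + o{\left(-512,E{\left(L{\left(3 \right)},24 \right)} \right)}} = \sqrt{205594 - 310} = \sqrt{205284} = 2 \sqrt{51321}$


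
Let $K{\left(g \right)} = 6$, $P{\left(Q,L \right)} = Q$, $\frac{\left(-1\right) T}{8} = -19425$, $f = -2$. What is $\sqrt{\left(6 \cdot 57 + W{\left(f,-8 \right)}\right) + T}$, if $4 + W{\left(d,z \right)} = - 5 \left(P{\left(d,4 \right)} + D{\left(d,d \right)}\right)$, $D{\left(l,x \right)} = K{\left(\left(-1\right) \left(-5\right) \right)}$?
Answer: $3 \sqrt{17302} \approx 394.61$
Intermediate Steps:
$T = 155400$ ($T = \left(-8\right) \left(-19425\right) = 155400$)
$D{\left(l,x \right)} = 6$
$W{\left(d,z \right)} = -34 - 5 d$ ($W{\left(d,z \right)} = -4 - 5 \left(d + 6\right) = -4 - 5 \left(6 + d\right) = -4 - \left(30 + 5 d\right) = -34 - 5 d$)
$\sqrt{\left(6 \cdot 57 + W{\left(f,-8 \right)}\right) + T} = \sqrt{\left(6 \cdot 57 - 24\right) + 155400} = \sqrt{\left(342 + \left(-34 + 10\right)\right) + 155400} = \sqrt{\left(342 - 24\right) + 155400} = \sqrt{318 + 155400} = \sqrt{155718} = 3 \sqrt{17302}$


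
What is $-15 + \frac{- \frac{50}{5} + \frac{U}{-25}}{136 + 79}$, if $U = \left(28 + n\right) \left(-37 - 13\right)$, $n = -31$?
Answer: $- \frac{3241}{215} \approx -15.074$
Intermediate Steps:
$U = 150$ ($U = \left(28 - 31\right) \left(-37 - 13\right) = \left(-3\right) \left(-50\right) = 150$)
$-15 + \frac{- \frac{50}{5} + \frac{U}{-25}}{136 + 79} = -15 + \frac{- \frac{50}{5} + \frac{150}{-25}}{136 + 79} = -15 + \frac{\left(-50\right) \frac{1}{5} + 150 \left(- \frac{1}{25}\right)}{215} = -15 + \left(-10 - 6\right) \frac{1}{215} = -15 - \frac{16}{215} = - \frac{3241}{215}$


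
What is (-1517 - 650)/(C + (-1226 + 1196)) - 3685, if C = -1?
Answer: -112068/31 ≈ -3615.1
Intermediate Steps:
(-1517 - 650)/(C + (-1226 + 1196)) - 3685 = (-1517 - 650)/(-1 + (-1226 + 1196)) - 3685 = -2167/(-1 - 30) - 3685 = -2167/(-31) - 3685 = -2167*(-1/31) - 3685 = 2167/31 - 3685 = -112068/31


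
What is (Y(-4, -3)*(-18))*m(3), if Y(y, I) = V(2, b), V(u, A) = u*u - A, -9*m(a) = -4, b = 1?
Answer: -24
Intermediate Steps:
m(a) = 4/9 (m(a) = -⅑*(-4) = 4/9)
V(u, A) = u² - A
Y(y, I) = 3 (Y(y, I) = 2² - 1*1 = 4 - 1 = 3)
(Y(-4, -3)*(-18))*m(3) = (3*(-18))*(4/9) = -54*4/9 = -24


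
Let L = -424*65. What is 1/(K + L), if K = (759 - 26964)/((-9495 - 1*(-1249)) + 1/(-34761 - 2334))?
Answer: -305885371/8429228750285 ≈ -3.6289e-5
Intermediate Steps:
L = -27560
K = 972074475/305885371 (K = -26205/((-9495 + 1249) + 1/(-37095)) = -26205/(-8246 - 1/37095) = -26205/(-305885371/37095) = -26205*(-37095/305885371) = 972074475/305885371 ≈ 3.1779)
1/(K + L) = 1/(972074475/305885371 - 27560) = 1/(-8429228750285/305885371) = -305885371/8429228750285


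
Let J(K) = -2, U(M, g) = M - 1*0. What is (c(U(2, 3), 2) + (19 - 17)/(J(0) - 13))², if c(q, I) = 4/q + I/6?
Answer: 121/25 ≈ 4.8400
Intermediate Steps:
U(M, g) = M (U(M, g) = M + 0 = M)
c(q, I) = 4/q + I/6 (c(q, I) = 4/q + I*(⅙) = 4/q + I/6)
(c(U(2, 3), 2) + (19 - 17)/(J(0) - 13))² = ((4/2 + (⅙)*2) + (19 - 17)/(-2 - 13))² = ((4*(½) + ⅓) + 2/(-15))² = ((2 + ⅓) + 2*(-1/15))² = (7/3 - 2/15)² = (11/5)² = 121/25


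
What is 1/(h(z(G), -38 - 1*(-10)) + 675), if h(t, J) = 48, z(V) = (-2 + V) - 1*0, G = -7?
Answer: 1/723 ≈ 0.0013831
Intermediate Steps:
z(V) = -2 + V (z(V) = (-2 + V) + 0 = -2 + V)
1/(h(z(G), -38 - 1*(-10)) + 675) = 1/(48 + 675) = 1/723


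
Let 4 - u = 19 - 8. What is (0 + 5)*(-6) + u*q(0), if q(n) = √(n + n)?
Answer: -30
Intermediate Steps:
q(n) = √2*√n (q(n) = √(2*n) = √2*√n)
u = -7 (u = 4 - (19 - 8) = 4 - 1*11 = 4 - 11 = -7)
(0 + 5)*(-6) + u*q(0) = (0 + 5)*(-6) - 7*√2*√0 = 5*(-6) - 7*√2*0 = -30 - 7*0 = -30 + 0 = -30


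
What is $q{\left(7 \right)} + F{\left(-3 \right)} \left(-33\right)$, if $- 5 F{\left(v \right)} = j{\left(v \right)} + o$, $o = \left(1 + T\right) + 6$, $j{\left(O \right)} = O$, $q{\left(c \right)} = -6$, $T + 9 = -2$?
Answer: $- \frac{261}{5} \approx -52.2$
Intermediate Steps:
$T = -11$ ($T = -9 - 2 = -11$)
$o = -4$ ($o = \left(1 - 11\right) + 6 = -10 + 6 = -4$)
$F{\left(v \right)} = \frac{4}{5} - \frac{v}{5}$ ($F{\left(v \right)} = - \frac{v - 4}{5} = - \frac{-4 + v}{5} = \frac{4}{5} - \frac{v}{5}$)
$q{\left(7 \right)} + F{\left(-3 \right)} \left(-33\right) = -6 + \left(\frac{4}{5} - - \frac{3}{5}\right) \left(-33\right) = -6 + \left(\frac{4}{5} + \frac{3}{5}\right) \left(-33\right) = -6 + \frac{7}{5} \left(-33\right) = -6 - \frac{231}{5} = - \frac{261}{5}$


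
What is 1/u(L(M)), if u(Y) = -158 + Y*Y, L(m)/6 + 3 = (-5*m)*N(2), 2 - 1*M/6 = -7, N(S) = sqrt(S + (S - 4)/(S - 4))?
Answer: 3936683/30989844251378 - 14580*sqrt(3)/15494922125689 ≈ 1.2540e-7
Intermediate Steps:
N(S) = sqrt(1 + S) (N(S) = sqrt(S + (-4 + S)/(-4 + S)) = sqrt(S + 1) = sqrt(1 + S))
M = 54 (M = 12 - 6*(-7) = 12 + 42 = 54)
L(m) = -18 - 30*m*sqrt(3) (L(m) = -18 + 6*((-5*m)*sqrt(1 + 2)) = -18 + 6*((-5*m)*sqrt(3)) = -18 + 6*(-5*m*sqrt(3)) = -18 - 30*m*sqrt(3))
u(Y) = -158 + Y**2
1/u(L(M)) = 1/(-158 + (-18 - 30*54*sqrt(3))**2) = 1/(-158 + (-18 - 1620*sqrt(3))**2)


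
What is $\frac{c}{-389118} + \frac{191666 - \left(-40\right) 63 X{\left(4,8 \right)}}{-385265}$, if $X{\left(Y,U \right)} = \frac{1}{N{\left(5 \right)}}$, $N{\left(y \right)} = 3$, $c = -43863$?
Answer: $- \frac{19336223671}{49971182090} \approx -0.38695$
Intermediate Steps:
$X{\left(Y,U \right)} = \frac{1}{3}$
$\frac{c}{-389118} + \frac{191666 - \left(-40\right) 63 X{\left(4,8 \right)}}{-385265} = - \frac{43863}{-389118} + \frac{191666 - \left(-40\right) 63 \cdot \frac{1}{3}}{-385265} = \left(-43863\right) \left(- \frac{1}{389118}\right) + \left(191666 - \left(-2520\right) \frac{1}{3}\right) \left(- \frac{1}{385265}\right) = \frac{14621}{129706} + \left(191666 - -840\right) \left(- \frac{1}{385265}\right) = \frac{14621}{129706} + \left(191666 + 840\right) \left(- \frac{1}{385265}\right) = \frac{14621}{129706} + 192506 \left(- \frac{1}{385265}\right) = \frac{14621}{129706} - \frac{192506}{385265} = - \frac{19336223671}{49971182090}$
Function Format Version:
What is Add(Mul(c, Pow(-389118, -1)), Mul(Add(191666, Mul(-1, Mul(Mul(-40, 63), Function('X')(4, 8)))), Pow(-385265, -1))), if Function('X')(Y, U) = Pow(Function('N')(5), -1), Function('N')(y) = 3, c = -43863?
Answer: Rational(-19336223671, 49971182090) ≈ -0.38695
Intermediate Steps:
Function('X')(Y, U) = Rational(1, 3) (Function('X')(Y, U) = Pow(3, -1) = Rational(1, 3))
Add(Mul(c, Pow(-389118, -1)), Mul(Add(191666, Mul(-1, Mul(Mul(-40, 63), Function('X')(4, 8)))), Pow(-385265, -1))) = Add(Mul(-43863, Pow(-389118, -1)), Mul(Add(191666, Mul(-1, Mul(Mul(-40, 63), Rational(1, 3)))), Pow(-385265, -1))) = Add(Mul(-43863, Rational(-1, 389118)), Mul(Add(191666, Mul(-1, Mul(-2520, Rational(1, 3)))), Rational(-1, 385265))) = Add(Rational(14621, 129706), Mul(Add(191666, Mul(-1, -840)), Rational(-1, 385265))) = Add(Rational(14621, 129706), Mul(Add(191666, 840), Rational(-1, 385265))) = Add(Rational(14621, 129706), Mul(192506, Rational(-1, 385265))) = Add(Rational(14621, 129706), Rational(-192506, 385265)) = Rational(-19336223671, 49971182090)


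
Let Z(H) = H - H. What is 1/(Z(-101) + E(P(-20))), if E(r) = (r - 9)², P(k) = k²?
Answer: 1/152881 ≈ 6.5410e-6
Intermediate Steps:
Z(H) = 0
E(r) = (-9 + r)²
1/(Z(-101) + E(P(-20))) = 1/(0 + (-9 + (-20)²)²) = 1/(0 + (-9 + 400)²) = 1/(0 + 391²) = 1/(0 + 152881) = 1/152881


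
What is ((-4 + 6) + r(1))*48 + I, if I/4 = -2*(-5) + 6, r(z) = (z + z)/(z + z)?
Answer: 208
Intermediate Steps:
r(z) = 1 (r(z) = (2*z)/((2*z)) = (2*z)*(1/(2*z)) = 1)
I = 64 (I = 4*(-2*(-5) + 6) = 4*(10 + 6) = 4*16 = 64)
((-4 + 6) + r(1))*48 + I = ((-4 + 6) + 1)*48 + 64 = (2 + 1)*48 + 64 = 3*48 + 64 = 144 + 64 = 208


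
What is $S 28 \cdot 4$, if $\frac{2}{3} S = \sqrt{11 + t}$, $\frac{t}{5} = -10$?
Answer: $168 i \sqrt{39} \approx 1049.2 i$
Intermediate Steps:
$t = -50$ ($t = 5 \left(-10\right) = -50$)
$S = \frac{3 i \sqrt{39}}{2}$ ($S = \frac{3 \sqrt{11 - 50}}{2} = \frac{3 \sqrt{-39}}{2} = \frac{3 i \sqrt{39}}{2} \approx 9.3675 i$)
$S 28 \cdot 4 = \frac{3 i \sqrt{39}}{2} \cdot 28 \cdot 4 = 42 i \sqrt{39} \cdot 4 = 168 i \sqrt{39}$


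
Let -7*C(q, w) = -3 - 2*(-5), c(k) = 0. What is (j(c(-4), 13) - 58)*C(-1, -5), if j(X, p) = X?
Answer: 58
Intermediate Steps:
C(q, w) = -1 (C(q, w) = -(-3 - 2*(-5))/7 = -(-3 + 10)/7 = -⅐*7 = -1)
(j(c(-4), 13) - 58)*C(-1, -5) = (0 - 58)*(-1) = -58*(-1) = 58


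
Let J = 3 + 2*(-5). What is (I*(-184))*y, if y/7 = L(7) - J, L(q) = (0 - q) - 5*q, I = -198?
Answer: -8925840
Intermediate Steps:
L(q) = -6*q (L(q) = -q - 5*q = -6*q)
J = -7 (J = 3 - 10 = -7)
y = -245 (y = 7*(-6*7 - 1*(-7)) = 7*(-42 + 7) = 7*(-35) = -245)
(I*(-184))*y = -198*(-184)*(-245) = 36432*(-245) = -8925840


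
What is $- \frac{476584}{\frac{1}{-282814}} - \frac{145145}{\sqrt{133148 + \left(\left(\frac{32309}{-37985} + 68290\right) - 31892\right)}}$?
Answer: $134784627376 - \frac{20735 \sqrt{244629952450485}}{920024643} \approx 1.3478 \cdot 10^{11}$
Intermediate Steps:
$- \frac{476584}{\frac{1}{-282814}} - \frac{145145}{\sqrt{133148 + \left(\left(\frac{32309}{-37985} + 68290\right) - 31892\right)}} = - \frac{476584}{- \frac{1}{282814}} - \frac{145145}{\sqrt{133148 + \left(\left(32309 \left(- \frac{1}{37985}\right) + 68290\right) - 31892\right)}} = \left(-476584\right) \left(-282814\right) - \frac{145145}{\sqrt{133148 + \left(\left(- \frac{32309}{37985} + 68290\right) - 31892\right)}} = 134784627376 - \frac{145145}{\sqrt{133148 + \left(\frac{2593963341}{37985} - 31892\right)}} = 134784627376 - \frac{145145}{\sqrt{133148 + \frac{1382545721}{37985}}} = 134784627376 - \frac{145145}{\sqrt{\frac{6440172501}{37985}}} = 134784627376 - \frac{145145}{\frac{1}{37985} \sqrt{244629952450485}} = 134784627376 - 145145 \frac{\sqrt{244629952450485}}{6440172501} = 134784627376 - \frac{20735 \sqrt{244629952450485}}{920024643}$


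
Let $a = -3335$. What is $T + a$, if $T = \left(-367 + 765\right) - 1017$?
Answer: $-3954$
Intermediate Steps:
$T = -619$ ($T = 398 - 1017 = -619$)
$T + a = -619 - 3335 = -3954$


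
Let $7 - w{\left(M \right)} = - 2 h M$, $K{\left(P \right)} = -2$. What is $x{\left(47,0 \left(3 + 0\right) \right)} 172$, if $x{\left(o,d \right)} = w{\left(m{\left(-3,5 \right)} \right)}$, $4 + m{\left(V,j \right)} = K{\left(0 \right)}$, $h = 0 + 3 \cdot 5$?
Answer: $-29756$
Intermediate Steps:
$h = 15$ ($h = 0 + 15 = 15$)
$m{\left(V,j \right)} = -6$ ($m{\left(V,j \right)} = -4 - 2 = -6$)
$w{\left(M \right)} = 7 + 30 M$ ($w{\left(M \right)} = 7 - \left(-2\right) 15 M = 7 - - 30 M = 7 + 30 M$)
$x{\left(o,d \right)} = -173$ ($x{\left(o,d \right)} = 7 + 30 \left(-6\right) = 7 - 180 = -173$)
$x{\left(47,0 \left(3 + 0\right) \right)} 172 = \left(-173\right) 172 = -29756$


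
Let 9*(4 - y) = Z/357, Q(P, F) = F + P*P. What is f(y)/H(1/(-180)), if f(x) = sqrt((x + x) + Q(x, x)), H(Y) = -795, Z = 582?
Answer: -sqrt(29869270)/851445 ≈ -0.0064188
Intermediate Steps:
Q(P, F) = F + P**2
y = 4090/1071 (y = 4 - 194/(3*357) = 4 - 1/9*194/119 = 4 - 194/1071 = 4090/1071 ≈ 3.8189)
f(x) = sqrt(x**2 + 3*x) (f(x) = sqrt((x + x) + (x + x**2)) = sqrt(2*x + (x + x**2)) = sqrt(x**2 + 3*x))
f(y)/H(1/(-180)) = sqrt(4090*(3 + 4090/1071)/1071)/(-795) = sqrt((4090/1071)*(7303/1071))*(-1/795) = sqrt(29869270/1147041)*(-1/795) = (sqrt(29869270)/1071)*(-1/795) = -sqrt(29869270)/851445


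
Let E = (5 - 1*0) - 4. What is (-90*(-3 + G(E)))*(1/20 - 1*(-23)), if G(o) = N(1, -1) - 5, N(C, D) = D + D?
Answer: 20745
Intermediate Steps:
N(C, D) = 2*D
E = 1 (E = (5 + 0) - 4 = 5 - 4 = 1)
G(o) = -7 (G(o) = 2*(-1) - 5 = -2 - 5 = -7)
(-90*(-3 + G(E)))*(1/20 - 1*(-23)) = (-90*(-3 - 7))*(1/20 - 1*(-23)) = (-90*(-10))*(1/20 + 23) = -18*(-50)*(461/20) = 900*(461/20) = 20745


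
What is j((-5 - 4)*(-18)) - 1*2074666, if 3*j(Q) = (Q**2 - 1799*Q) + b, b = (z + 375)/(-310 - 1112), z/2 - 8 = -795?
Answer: -9227629825/4266 ≈ -2.1631e+6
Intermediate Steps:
z = -1574 (z = 16 + 2*(-795) = 16 - 1590 = -1574)
b = 1199/1422 (b = (-1574 + 375)/(-310 - 1112) = -1199/(-1422) = -1199*(-1/1422) = 1199/1422 ≈ 0.84318)
j(Q) = 1199/4266 - 1799*Q/3 + Q**2/3 (j(Q) = ((Q**2 - 1799*Q) + 1199/1422)/3 = (1199/1422 + Q**2 - 1799*Q)/3 = 1199/4266 - 1799*Q/3 + Q**2/3)
j((-5 - 4)*(-18)) - 1*2074666 = (1199/4266 - 1799*(-5 - 4)*(-18)/3 + ((-5 - 4)*(-18))**2/3) - 1*2074666 = (1199/4266 - (-5397)*(-18) + (-9*(-18))**2/3) - 2074666 = (1199/4266 - 1799/3*162 + (1/3)*162**2) - 2074666 = (1199/4266 - 97146 + (1/3)*26244) - 2074666 = (1199/4266 - 97146 + 8748) - 2074666 = -377104669/4266 - 2074666 = -9227629825/4266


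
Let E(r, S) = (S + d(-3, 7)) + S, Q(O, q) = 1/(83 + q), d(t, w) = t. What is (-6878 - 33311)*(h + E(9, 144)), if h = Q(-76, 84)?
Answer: -1912835644/167 ≈ -1.1454e+7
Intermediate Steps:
E(r, S) = -3 + 2*S (E(r, S) = (S - 3) + S = (-3 + S) + S = -3 + 2*S)
h = 1/167 (h = 1/(83 + 84) = 1/167 ≈ 0.0059880)
(-6878 - 33311)*(h + E(9, 144)) = (-6878 - 33311)*(1/167 + (-3 + 2*144)) = -40189*(1/167 + (-3 + 288)) = -40189*(1/167 + 285) = -40189*47596/167 = -1912835644/167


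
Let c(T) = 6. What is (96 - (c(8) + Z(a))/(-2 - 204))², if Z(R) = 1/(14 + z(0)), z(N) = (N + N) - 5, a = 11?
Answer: 31697885521/3437316 ≈ 9221.7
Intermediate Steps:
z(N) = -5 + 2*N (z(N) = 2*N - 5 = -5 + 2*N)
Z(R) = ⅑ (Z(R) = 1/(14 + (-5 + 2*0)) = 1/(14 + (-5 + 0)) = 1/(14 - 5) = 1/9 = ⅑)
(96 - (c(8) + Z(a))/(-2 - 204))² = (96 - (6 + ⅑)/(-2 - 204))² = (96 - 55/(9*(-206)))² = (96 - 55*(-1)/(9*206))² = (96 - 1*(-55/1854))² = (96 + 55/1854)² = (178039/1854)² = 31697885521/3437316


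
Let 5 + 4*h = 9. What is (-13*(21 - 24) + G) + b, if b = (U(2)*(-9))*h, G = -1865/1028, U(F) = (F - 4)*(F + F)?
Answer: 112243/1028 ≈ 109.19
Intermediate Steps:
h = 1 (h = -5/4 + (1/4)*9 = -5/4 + 9/4 = 1)
U(F) = 2*F*(-4 + F) (U(F) = (-4 + F)*(2*F) = 2*F*(-4 + F))
G = -1865/1028 (G = -1865*1/1028 = -1865/1028 ≈ -1.8142)
b = 72 (b = ((2*2*(-4 + 2))*(-9))*1 = ((2*2*(-2))*(-9))*1 = -8*(-9)*1 = 72*1 = 72)
(-13*(21 - 24) + G) + b = (-13*(21 - 24) - 1865/1028) + 72 = (-13*(-3) - 1865/1028) + 72 = (39 - 1865/1028) + 72 = 38227/1028 + 72 = 112243/1028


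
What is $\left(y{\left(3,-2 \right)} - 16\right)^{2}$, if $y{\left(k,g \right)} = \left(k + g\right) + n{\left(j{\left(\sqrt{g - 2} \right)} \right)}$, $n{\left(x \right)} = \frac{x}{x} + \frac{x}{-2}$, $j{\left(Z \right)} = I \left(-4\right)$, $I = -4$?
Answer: $484$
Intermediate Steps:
$j{\left(Z \right)} = 16$ ($j{\left(Z \right)} = \left(-4\right) \left(-4\right) = 16$)
$n{\left(x \right)} = 1 - \frac{x}{2}$ ($n{\left(x \right)} = 1 + x \left(- \frac{1}{2}\right) = 1 - \frac{x}{2}$)
$y{\left(k,g \right)} = -7 + g + k$ ($y{\left(k,g \right)} = \left(k + g\right) + \left(1 - 8\right) = \left(g + k\right) + \left(1 - 8\right) = \left(g + k\right) - 7 = -7 + g + k$)
$\left(y{\left(3,-2 \right)} - 16\right)^{2} = \left(\left(-7 - 2 + 3\right) - 16\right)^{2} = \left(-6 - 16\right)^{2} = \left(-22\right)^{2} = 484$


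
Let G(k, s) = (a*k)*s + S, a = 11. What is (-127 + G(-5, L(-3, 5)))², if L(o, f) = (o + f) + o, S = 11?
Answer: 3721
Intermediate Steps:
L(o, f) = f + 2*o (L(o, f) = (f + o) + o = f + 2*o)
G(k, s) = 11 + 11*k*s (G(k, s) = (11*k)*s + 11 = 11*k*s + 11 = 11 + 11*k*s)
(-127 + G(-5, L(-3, 5)))² = (-127 + (11 + 11*(-5)*(5 + 2*(-3))))² = (-127 + (11 + 11*(-5)*(5 - 6)))² = (-127 + (11 + 11*(-5)*(-1)))² = (-127 + (11 + 55))² = (-127 + 66)² = (-61)² = 3721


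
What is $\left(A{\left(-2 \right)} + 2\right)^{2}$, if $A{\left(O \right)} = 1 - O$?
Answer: $25$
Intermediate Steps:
$\left(A{\left(-2 \right)} + 2\right)^{2} = \left(\left(1 - -2\right) + 2\right)^{2} = \left(\left(1 + 2\right) + 2\right)^{2} = \left(3 + 2\right)^{2} = 5^{2} = 25$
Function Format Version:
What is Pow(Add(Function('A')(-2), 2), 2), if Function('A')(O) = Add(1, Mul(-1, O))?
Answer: 25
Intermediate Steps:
Pow(Add(Function('A')(-2), 2), 2) = Pow(Add(Add(1, Mul(-1, -2)), 2), 2) = Pow(Add(Add(1, 2), 2), 2) = Pow(Add(3, 2), 2) = Pow(5, 2) = 25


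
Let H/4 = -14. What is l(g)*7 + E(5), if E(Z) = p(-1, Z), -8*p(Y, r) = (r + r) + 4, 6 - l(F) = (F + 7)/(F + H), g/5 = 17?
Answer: 2093/116 ≈ 18.043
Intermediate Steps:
g = 85 (g = 5*17 = 85)
H = -56 (H = 4*(-14) = -56)
l(F) = 6 - (7 + F)/(-56 + F) (l(F) = 6 - (F + 7)/(F - 56) = 6 - (7 + F)/(-56 + F))
p(Y, r) = -½ - r/4 (p(Y, r) = -((r + r) + 4)/8 = -(2*r + 4)/8 = -(4 + 2*r)/8 = -½ - r/4)
E(Z) = -½ - Z/4
l(g)*7 + E(5) = ((-343 + 5*85)/(-56 + 85))*7 + (-½ - ¼*5) = ((-343 + 425)/29)*7 + (-½ - 5/4) = ((1/29)*82)*7 - 7/4 = (82/29)*7 - 7/4 = 574/29 - 7/4 = 2093/116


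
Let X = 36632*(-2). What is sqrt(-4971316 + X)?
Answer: 2*I*sqrt(1261145) ≈ 2246.0*I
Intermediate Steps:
X = -73264
sqrt(-4971316 + X) = sqrt(-4971316 - 73264) = sqrt(-5044580) = 2*I*sqrt(1261145)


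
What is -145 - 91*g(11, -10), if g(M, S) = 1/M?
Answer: -1686/11 ≈ -153.27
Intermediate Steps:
-145 - 91*g(11, -10) = -145 - 91/11 = -1686/11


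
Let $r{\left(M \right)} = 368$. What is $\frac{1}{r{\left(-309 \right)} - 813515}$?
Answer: $- \frac{1}{813147} \approx -1.2298 \cdot 10^{-6}$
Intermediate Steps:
$\frac{1}{r{\left(-309 \right)} - 813515} = \frac{1}{368 - 813515} = \frac{1}{-813147} = - \frac{1}{813147}$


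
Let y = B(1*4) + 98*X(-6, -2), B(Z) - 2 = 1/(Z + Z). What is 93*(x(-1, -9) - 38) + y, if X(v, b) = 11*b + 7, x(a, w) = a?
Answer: -40759/8 ≈ -5094.9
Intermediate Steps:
X(v, b) = 7 + 11*b
B(Z) = 2 + 1/(2*Z) (B(Z) = 2 + 1/(Z + Z) = 2 + 1/(2*Z))
y = -11743/8 (y = (2 + 1/(2*((1*4)))) + 98*(7 + 11*(-2)) = (2 + (½)/4) + 98*(7 - 22) = (2 + (½)*(¼)) + 98*(-15) = (2 + ⅛) - 1470 = 17/8 - 1470 = -11743/8 ≈ -1467.9)
93*(x(-1, -9) - 38) + y = 93*(-1 - 38) - 11743/8 = 93*(-39) - 11743/8 = -3627 - 11743/8 = -40759/8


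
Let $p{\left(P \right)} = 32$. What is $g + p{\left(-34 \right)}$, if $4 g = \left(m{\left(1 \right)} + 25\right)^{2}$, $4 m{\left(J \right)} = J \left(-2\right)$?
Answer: $\frac{2913}{16} \approx 182.06$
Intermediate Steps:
$m{\left(J \right)} = - \frac{J}{2}$ ($m{\left(J \right)} = \frac{J \left(-2\right)}{4} = \frac{\left(-2\right) J}{4} = - \frac{J}{2}$)
$g = \frac{2401}{16}$ ($g = \frac{\left(\left(- \frac{1}{2}\right) 1 + 25\right)^{2}}{4} = \frac{\left(- \frac{1}{2} + 25\right)^{2}}{4} = \frac{\left(\frac{49}{2}\right)^{2}}{4} = \frac{1}{4} \cdot \frac{2401}{4} = \frac{2401}{16} \approx 150.06$)
$g + p{\left(-34 \right)} = \frac{2401}{16} + 32 = \frac{2913}{16}$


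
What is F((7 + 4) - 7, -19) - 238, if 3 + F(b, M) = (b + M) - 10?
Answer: -266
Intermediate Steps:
F(b, M) = -13 + M + b (F(b, M) = -3 + ((b + M) - 10) = -3 + ((M + b) - 10) = -3 + (-10 + M + b) = -13 + M + b)
F((7 + 4) - 7, -19) - 238 = (-13 - 19 + ((7 + 4) - 7)) - 238 = (-13 - 19 + (11 - 7)) - 238 = (-13 - 19 + 4) - 238 = -28 - 238 = -266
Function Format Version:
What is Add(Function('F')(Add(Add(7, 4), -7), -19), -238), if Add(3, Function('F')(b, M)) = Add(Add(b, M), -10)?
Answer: -266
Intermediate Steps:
Function('F')(b, M) = Add(-13, M, b) (Function('F')(b, M) = Add(-3, Add(Add(b, M), -10)) = Add(-3, Add(Add(M, b), -10)) = Add(-3, Add(-10, M, b)) = Add(-13, M, b))
Add(Function('F')(Add(Add(7, 4), -7), -19), -238) = Add(Add(-13, -19, Add(Add(7, 4), -7)), -238) = Add(Add(-13, -19, Add(11, -7)), -238) = Add(Add(-13, -19, 4), -238) = Add(-28, -238) = -266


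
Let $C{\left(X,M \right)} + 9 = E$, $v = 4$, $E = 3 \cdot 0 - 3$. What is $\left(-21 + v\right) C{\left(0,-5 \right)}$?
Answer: $204$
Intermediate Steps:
$E = -3$ ($E = 0 - 3 = -3$)
$C{\left(X,M \right)} = -12$ ($C{\left(X,M \right)} = -9 - 3 = -12$)
$\left(-21 + v\right) C{\left(0,-5 \right)} = \left(-21 + 4\right) \left(-12\right) = \left(-17\right) \left(-12\right) = 204$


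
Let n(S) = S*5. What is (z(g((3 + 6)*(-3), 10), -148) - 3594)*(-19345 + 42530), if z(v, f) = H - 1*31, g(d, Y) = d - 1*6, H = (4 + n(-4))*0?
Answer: -84045625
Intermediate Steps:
n(S) = 5*S
H = 0 (H = (4 + 5*(-4))*0 = (4 - 20)*0 = -16*0 = 0)
g(d, Y) = -6 + d (g(d, Y) = d - 6 = -6 + d)
z(v, f) = -31 (z(v, f) = 0 - 1*31 = 0 - 31 = -31)
(z(g((3 + 6)*(-3), 10), -148) - 3594)*(-19345 + 42530) = (-31 - 3594)*(-19345 + 42530) = -3625*23185 = -84045625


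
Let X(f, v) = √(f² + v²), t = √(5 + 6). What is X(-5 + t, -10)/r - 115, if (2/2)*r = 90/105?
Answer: -115 + 7*√(136 - 10*√11)/6 ≈ -103.17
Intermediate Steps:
t = √11 ≈ 3.3166
r = 6/7 (r = 90/105 = 90*(1/105) = 6/7 ≈ 0.85714)
X(-5 + t, -10)/r - 115 = √((-5 + √11)² + (-10)²)/(6/7) - 115 = √((-5 + √11)² + 100)*(7/6) - 115 = √(100 + (-5 + √11)²)*(7/6) - 115 = 7*√(100 + (-5 + √11)²)/6 - 115 = -115 + 7*√(100 + (-5 + √11)²)/6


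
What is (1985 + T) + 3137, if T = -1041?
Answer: 4081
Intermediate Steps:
(1985 + T) + 3137 = (1985 - 1041) + 3137 = 944 + 3137 = 4081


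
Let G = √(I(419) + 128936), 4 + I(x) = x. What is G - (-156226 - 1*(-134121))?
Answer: 22105 + √129351 ≈ 22465.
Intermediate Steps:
I(x) = -4 + x
G = √129351 (G = √((-4 + 419) + 128936) = √(415 + 128936) = √129351 ≈ 359.65)
G - (-156226 - 1*(-134121)) = √129351 - (-156226 - 1*(-134121)) = √129351 - (-156226 + 134121) = √129351 - 1*(-22105) = √129351 + 22105 = 22105 + √129351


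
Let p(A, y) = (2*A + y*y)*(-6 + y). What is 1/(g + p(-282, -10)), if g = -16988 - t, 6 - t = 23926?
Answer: 1/14356 ≈ 6.9657e-5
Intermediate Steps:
t = -23920 (t = 6 - 1*23926 = 6 - 23926 = -23920)
p(A, y) = (-6 + y)*(y² + 2*A) (p(A, y) = (2*A + y²)*(-6 + y) = (y² + 2*A)*(-6 + y) = (-6 + y)*(y² + 2*A))
g = 6932 (g = -16988 - 1*(-23920) = -16988 + 23920 = 6932)
1/(g + p(-282, -10)) = 1/(6932 + ((-10)³ - 12*(-282) - 6*(-10)² + 2*(-282)*(-10))) = 1/(6932 + (-1000 + 3384 - 6*100 + 5640)) = 1/(6932 + (-1000 + 3384 - 600 + 5640)) = 1/(6932 + 7424) = 1/14356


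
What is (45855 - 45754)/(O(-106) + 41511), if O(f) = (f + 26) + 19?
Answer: 101/41450 ≈ 0.0024367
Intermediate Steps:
O(f) = 45 + f (O(f) = (26 + f) + 19 = 45 + f)
(45855 - 45754)/(O(-106) + 41511) = (45855 - 45754)/((45 - 106) + 41511) = 101/(-61 + 41511) = 101/41450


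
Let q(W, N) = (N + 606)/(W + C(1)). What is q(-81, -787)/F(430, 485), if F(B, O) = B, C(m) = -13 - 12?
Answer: 181/45580 ≈ 0.0039710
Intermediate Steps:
C(m) = -25
q(W, N) = (606 + N)/(-25 + W) (q(W, N) = (N + 606)/(W - 25) = (606 + N)/(-25 + W))
q(-81, -787)/F(430, 485) = ((606 - 787)/(-25 - 81))/430 = (-181/(-106))*(1/430) = -1/106*(-181)*(1/430) = (181/106)*(1/430) = 181/45580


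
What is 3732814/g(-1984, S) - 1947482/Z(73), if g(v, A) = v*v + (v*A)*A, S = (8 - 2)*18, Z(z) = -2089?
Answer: 18696913829697/20059747840 ≈ 932.06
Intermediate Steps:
S = 108 (S = 6*18 = 108)
g(v, A) = v² + v*A² (g(v, A) = v² + (A*v)*A = v² + v*A²)
3732814/g(-1984, S) - 1947482/Z(73) = 3732814/((-1984*(-1984 + 108²))) - 1947482/(-2089) = 3732814/((-1984*(-1984 + 11664))) - 1947482*(-1/2089) = 3732814/((-1984*9680)) + 1947482/2089 = 3732814/(-19205120) + 1947482/2089 = 3732814*(-1/19205120) + 1947482/2089 = -1866407/9602560 + 1947482/2089 = 18696913829697/20059747840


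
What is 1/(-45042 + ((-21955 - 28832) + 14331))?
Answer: -1/81498 ≈ -1.2270e-5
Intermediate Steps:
1/(-45042 + ((-21955 - 28832) + 14331)) = 1/(-45042 + (-50787 + 14331)) = 1/(-45042 - 36456) = 1/(-81498) = -1/81498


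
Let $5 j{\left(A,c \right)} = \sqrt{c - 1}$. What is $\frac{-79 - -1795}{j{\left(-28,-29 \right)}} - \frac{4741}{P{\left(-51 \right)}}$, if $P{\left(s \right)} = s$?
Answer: $\frac{4741}{51} - 286 i \sqrt{30} \approx 92.961 - 1566.5 i$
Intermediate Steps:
$j{\left(A,c \right)} = \frac{\sqrt{-1 + c}}{5}$ ($j{\left(A,c \right)} = \frac{\sqrt{c - 1}}{5} = \frac{\sqrt{-1 + c}}{5}$)
$\frac{-79 - -1795}{j{\left(-28,-29 \right)}} - \frac{4741}{P{\left(-51 \right)}} = \frac{-79 - -1795}{\frac{1}{5} \sqrt{-1 - 29}} - \frac{4741}{-51} = \frac{-79 + 1795}{\frac{1}{5} \sqrt{-30}} - - \frac{4741}{51} = \frac{1716}{\frac{1}{5} i \sqrt{30}} + \frac{4741}{51} = 1716 \left(- \frac{i \sqrt{30}}{6}\right) + \frac{4741}{51} = - 286 i \sqrt{30} + \frac{4741}{51} = \frac{4741}{51} - 286 i \sqrt{30}$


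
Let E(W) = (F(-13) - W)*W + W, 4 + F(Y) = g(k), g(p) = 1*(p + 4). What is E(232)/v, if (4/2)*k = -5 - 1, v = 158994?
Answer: -3016/8833 ≈ -0.34145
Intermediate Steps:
k = -3 (k = (-5 - 1)/2 = (1/2)*(-6) = -3)
g(p) = 4 + p (g(p) = 1*(4 + p) = 4 + p)
F(Y) = -3 (F(Y) = -4 + (4 - 3) = -4 + 1 = -3)
E(W) = W + W*(-3 - W) (E(W) = (-3 - W)*W + W = W*(-3 - W) + W = W + W*(-3 - W))
E(232)/v = (232*(-2 - 1*232))/158994 = (232*(-2 - 232))*(1/158994) = (232*(-234))*(1/158994) = -54288*1/158994 = -3016/8833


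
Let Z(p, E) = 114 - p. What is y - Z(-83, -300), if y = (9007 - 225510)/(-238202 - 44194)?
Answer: -55415509/282396 ≈ -196.23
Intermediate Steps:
y = 216503/282396 (y = -216503/(-282396) = -216503*(-1/282396) = 216503/282396 ≈ 0.76666)
y - Z(-83, -300) = 216503/282396 - (114 - 1*(-83)) = 216503/282396 - (114 + 83) = 216503/282396 - 1*197 = 216503/282396 - 197 = -55415509/282396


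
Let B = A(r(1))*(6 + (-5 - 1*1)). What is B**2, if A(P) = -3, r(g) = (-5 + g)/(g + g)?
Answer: 0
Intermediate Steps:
r(g) = (-5 + g)/(2*g) (r(g) = (-5 + g)/((2*g)) = (-5 + g)*(1/(2*g)) = (-5 + g)/(2*g))
B = 0 (B = -3*(6 + (-5 - 1*1)) = -3*(6 + (-5 - 1)) = -3*(6 - 6) = -3*0 = 0)
B**2 = 0**2 = 0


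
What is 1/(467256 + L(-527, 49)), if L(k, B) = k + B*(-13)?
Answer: 1/466092 ≈ 2.1455e-6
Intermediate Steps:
L(k, B) = k - 13*B
1/(467256 + L(-527, 49)) = 1/(467256 + (-527 - 13*49)) = 1/(467256 + (-527 - 637)) = 1/(467256 - 1164) = 1/466092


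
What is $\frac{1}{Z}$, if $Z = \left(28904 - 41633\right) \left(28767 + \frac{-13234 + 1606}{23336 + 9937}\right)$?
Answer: $- \frac{3697}{1353733057803} \approx -2.731 \cdot 10^{-9}$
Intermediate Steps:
$Z = - \frac{1353733057803}{3697}$ ($Z = - 12729 \left(28767 - \frac{11628}{33273}\right) = - 12729 \left(28767 - \frac{1292}{3697}\right) = \left(-12729\right) \frac{106350307}{3697} = - \frac{1353733057803}{3697} \approx -3.6617 \cdot 10^{8}$)
$\frac{1}{Z} = \frac{1}{- \frac{1353733057803}{3697}} = - \frac{3697}{1353733057803}$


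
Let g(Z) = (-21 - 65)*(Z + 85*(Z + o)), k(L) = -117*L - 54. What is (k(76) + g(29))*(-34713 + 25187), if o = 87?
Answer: 8186644400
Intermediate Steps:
k(L) = -54 - 117*L
g(Z) = -635970 - 7396*Z (g(Z) = (-21 - 65)*(Z + 85*(Z + 87)) = -86*(Z + 85*(87 + Z)) = -86*(Z + (7395 + 85*Z)) = -86*(7395 + 86*Z) = -635970 - 7396*Z)
(k(76) + g(29))*(-34713 + 25187) = ((-54 - 117*76) + (-635970 - 7396*29))*(-34713 + 25187) = ((-54 - 8892) + (-635970 - 214484))*(-9526) = (-8946 - 850454)*(-9526) = -859400*(-9526) = 8186644400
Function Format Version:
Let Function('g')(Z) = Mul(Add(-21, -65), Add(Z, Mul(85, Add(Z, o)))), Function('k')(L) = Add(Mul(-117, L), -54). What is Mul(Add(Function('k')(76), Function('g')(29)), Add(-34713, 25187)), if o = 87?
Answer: 8186644400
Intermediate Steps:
Function('k')(L) = Add(-54, Mul(-117, L))
Function('g')(Z) = Add(-635970, Mul(-7396, Z)) (Function('g')(Z) = Mul(Add(-21, -65), Add(Z, Mul(85, Add(Z, 87)))) = Mul(-86, Add(Z, Mul(85, Add(87, Z)))) = Mul(-86, Add(Z, Add(7395, Mul(85, Z)))) = Mul(-86, Add(7395, Mul(86, Z))) = Add(-635970, Mul(-7396, Z)))
Mul(Add(Function('k')(76), Function('g')(29)), Add(-34713, 25187)) = Mul(Add(Add(-54, Mul(-117, 76)), Add(-635970, Mul(-7396, 29))), Add(-34713, 25187)) = Mul(Add(Add(-54, -8892), Add(-635970, -214484)), -9526) = Mul(Add(-8946, -850454), -9526) = Mul(-859400, -9526) = 8186644400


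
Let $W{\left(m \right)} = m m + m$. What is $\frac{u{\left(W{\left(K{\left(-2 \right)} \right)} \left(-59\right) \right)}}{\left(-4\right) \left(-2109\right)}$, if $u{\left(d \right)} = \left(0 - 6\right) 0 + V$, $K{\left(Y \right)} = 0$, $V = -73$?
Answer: $- \frac{73}{8436} \approx -0.0086534$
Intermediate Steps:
$W{\left(m \right)} = m + m^{2}$ ($W{\left(m \right)} = m^{2} + m = m + m^{2}$)
$u{\left(d \right)} = -73$ ($u{\left(d \right)} = \left(0 - 6\right) 0 - 73 = \left(-6\right) 0 - 73 = 0 - 73 = -73$)
$\frac{u{\left(W{\left(K{\left(-2 \right)} \right)} \left(-59\right) \right)}}{\left(-4\right) \left(-2109\right)} = - \frac{73}{\left(-4\right) \left(-2109\right)} = - \frac{73}{8436}$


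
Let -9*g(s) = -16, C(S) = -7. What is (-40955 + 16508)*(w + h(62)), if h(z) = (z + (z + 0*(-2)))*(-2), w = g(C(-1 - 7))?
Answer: 18058184/3 ≈ 6.0194e+6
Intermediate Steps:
g(s) = 16/9 (g(s) = -⅑*(-16) = 16/9)
w = 16/9 ≈ 1.7778
h(z) = -4*z (h(z) = (z + (z + 0))*(-2) = (z + z)*(-2) = (2*z)*(-2) = -4*z)
(-40955 + 16508)*(w + h(62)) = (-40955 + 16508)*(16/9 - 4*62) = -24447*(16/9 - 248) = -24447*(-2216/9) = 18058184/3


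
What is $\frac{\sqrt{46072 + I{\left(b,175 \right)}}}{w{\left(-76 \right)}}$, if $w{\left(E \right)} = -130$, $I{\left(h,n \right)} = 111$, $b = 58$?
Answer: $- \frac{\sqrt{46183}}{130} \approx -1.6531$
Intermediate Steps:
$\frac{\sqrt{46072 + I{\left(b,175 \right)}}}{w{\left(-76 \right)}} = \frac{\sqrt{46072 + 111}}{-130} = \sqrt{46183} \left(- \frac{1}{130}\right) = - \frac{\sqrt{46183}}{130}$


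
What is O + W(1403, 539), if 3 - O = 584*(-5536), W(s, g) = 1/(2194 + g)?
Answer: 8835862792/2733 ≈ 3.2330e+6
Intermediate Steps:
O = 3233027 (O = 3 - 584*(-5536) = 3 - 1*(-3233024) = 3 + 3233024 = 3233027)
O + W(1403, 539) = 3233027 + 1/(2194 + 539) = 3233027 + 1/2733 = 8835862792/2733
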